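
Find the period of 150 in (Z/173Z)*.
86

173 is prime, so ord(150) divides φ(173) = 172.
Divisors of 172: 1, 2, 4, 43, 86, 172.
Repeated squaring: 150^1 ≡ 150, 150^2 ≡ 10, 150^4 ≡ 100, 150^8 ≡ 139, 150^16 ≡ 118, 150^32 ≡ 84, 150^64 ≡ 136, 150^128 ≡ 158 (mod 173).
Test 150^d mod 173 for each divisor d in increasing order:
150^1 ≡ 150
150^2 ≡ 10
150^4 ≡ 100
150^43 = 150^32·150^8·150^2·150^1 ≡ 172
150^86 = 150^64·150^16·150^4·150^2 ≡ 1  ← first divisor giving 1
The order is 86.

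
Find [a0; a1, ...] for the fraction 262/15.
[17; 2, 7]

Euclidean algorithm steps:
262 = 17 × 15 + 7
15 = 2 × 7 + 1
7 = 7 × 1 + 0
Continued fraction: [17; 2, 7]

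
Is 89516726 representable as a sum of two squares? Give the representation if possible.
Not possible

Factorization: 89516726 = 2 × 13 × 151^3
By Fermat: n is sum of two squares iff every prime p ≡ 3 (mod 4) appears to even power.
Prime(s) ≡ 3 (mod 4) with odd exponent: [(151, 3)]
Therefore 89516726 cannot be expressed as a² + b².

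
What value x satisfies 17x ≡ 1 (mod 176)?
145

gcd(17, 176) = 1, so the inverse exists.
Extended Euclidean algorithm on (176, 17):
176 = 10 × 17 + 6  ⟹  6 = (1)·176 + (-10)·17
17 = 2 × 6 + 5  ⟹  5 = (-2)·176 + (21)·17
6 = 1 × 5 + 1  ⟹  1 = (3)·176 + (-31)·17
So (-31)·17 ≡ 1 (mod 176), i.e. 17^(-1) ≡ -31 ≡ 145 (mod 176).
Check: 17 × 145 = 2465 ≡ 1 (mod 176)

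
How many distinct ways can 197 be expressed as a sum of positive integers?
3068829878530

p(n) counts ways to write n as a sum of positive integers (order ignored).
Euler's pentagonal recurrence: p(k) = p(k-1) + p(k-2) - p(k-5) - p(k-7) + p(k-12) + p(k-15) - ... (offsets j(3j∓1)/2, signs ++--, p(0)=1, p(<0)=0).
DP table for k = 0..196: p(0)=1, p(1)=1, p(2)=2, p(3)=3, p(4)=5, p(5)=7, p(6)=11, p(7)=15, p(8)=22, p(9)=30, p(10)=42, p(11)=56, p(12)=77, p(13)=101, p(14)=135, p(15)=176, p(16)=231, p(17)=297, p(18)=385, p(19)=490, p(20)=627, p(21)=792, p(22)=1002, p(23)=1255, p(24)=1575, p(25)=1958, p(26)=2436, p(27)=3010, p(28)=3718, p(29)=4565, p(30)=5604, p(31)=6842, p(32)=8349, p(33)=10143, p(34)=12310, p(35)=14883, p(36)=17977, p(37)=21637, p(38)=26015, p(39)=31185, p(40)=37338, p(41)=44583, p(42)=53174, p(43)=63261, p(44)=75175, p(45)=89134, p(46)=105558, p(47)=124754, p(48)=147273, p(49)=173525, p(50)=204226, p(51)=239943, p(52)=281589, p(53)=329931, p(54)=386155, p(55)=451276, p(56)=526823, p(57)=614154, p(58)=715220, p(59)=831820, p(60)=966467, p(61)=1121505, p(62)=1300156, p(63)=1505499, p(64)=1741630, p(65)=2012558, p(66)=2323520, p(67)=2679689, p(68)=3087735, p(69)=3554345, p(70)=4087968, p(71)=4697205, p(72)=5392783, p(73)=6185689, p(74)=7089500, p(75)=8118264, p(76)=9289091, p(77)=10619863, p(78)=12132164, p(79)=13848650, p(80)=15796476, p(81)=18004327, p(82)=20506255, p(83)=23338469, p(84)=26543660, p(85)=30167357, p(86)=34262962, p(87)=38887673, p(88)=44108109, p(89)=49995925, p(90)=56634173, p(91)=64112359, p(92)=72533807, p(93)=82010177, p(94)=92669720, p(95)=104651419, p(96)=118114304, p(97)=133230930, p(98)=150198136, p(99)=169229875, p(100)=190569292, p(101)=214481126, p(102)=241265379, p(103)=271248950, p(104)=304801365, p(105)=342325709, p(106)=384276336, p(107)=431149389, p(108)=483502844, p(109)=541946240, p(110)=607163746, p(111)=679903203, p(112)=761002156, p(113)=851376628, p(114)=952050665, p(115)=1064144451, p(116)=1188908248, p(117)=1327710076, p(118)=1482074143, p(119)=1653668665, p(120)=1844349560, p(121)=2056148051, p(122)=2291320912, p(123)=2552338241, p(124)=2841940500, p(125)=3163127352, p(126)=3519222692, p(127)=3913864295, p(128)=4351078600, p(129)=4835271870, p(130)=5371315400, p(131)=5964539504, p(132)=6620830889, p(133)=7346629512, p(134)=8149040695, p(135)=9035836076, p(136)=10015581680, p(137)=11097645016, p(138)=12292341831, p(139)=13610949895, p(140)=15065878135, p(141)=16670689208, p(142)=18440293320, p(143)=20390982757, p(144)=22540654445, p(145)=24908858009, p(146)=27517052599, p(147)=30388671978, p(148)=33549419497, p(149)=37027355200, p(150)=40853235313, p(151)=45060624582, p(152)=49686288421, p(153)=54770336324, p(154)=60356673280, p(155)=66493182097, p(156)=73232243759, p(157)=80630964769, p(158)=88751778802, p(159)=97662728555, p(160)=107438159466, p(161)=118159068427, p(162)=129913904637, p(163)=142798995930, p(164)=156919475295, p(165)=172389800255, p(166)=189334822579, p(167)=207890420102, p(168)=228204732751, p(169)=250438925115, p(170)=274768617130, p(171)=301384802048, p(172)=330495499613, p(173)=362326859895, p(174)=397125074750, p(175)=435157697830, p(176)=476715857290, p(177)=522115831195, p(178)=571701605655, p(179)=625846753120, p(180)=684957390936, p(181)=749474411781, p(182)=819876908323, p(183)=896684817527, p(184)=980462880430, p(185)=1071823774337, p(186)=1171432692373, p(187)=1280011042268, p(188)=1398341745571, p(189)=1527273599625, p(190)=1667727404093, p(191)=1820701100652, p(192)=1987276856363, p(193)=2168627105469, p(194)=2366022741845, p(195)=2580840212973, p(196)=2814570987591.
Final step: p(197) = p(196) + p(195) - p(192) - p(190) + p(185) + p(182) - p(175) - p(171) + p(162) + p(157) - p(146) - p(140) + p(127) + p(120) - p(105) - p(97) + p(80) + p(71) - p(52) - p(42) + p(21) + p(10)
= 2814570987591 + 2580840212973 - 1987276856363 - 1667727404093 + 1071823774337 + 819876908323 - 435157697830 - 301384802048 + 129913904637 + 80630964769 - 27517052599 - 15065878135 + 3913864295 + 1844349560 - 342325709 - 133230930 + 15796476 + 4697205 - 281589 - 53174 + 792 + 42
= 3068829878530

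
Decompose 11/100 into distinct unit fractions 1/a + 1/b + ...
1/10 + 1/100

Greedy algorithm:
11/100: ceiling(100/11) = 10, use 1/10
1/100: ceiling(100/1) = 100, use 1/100
Result: 11/100 = 1/10 + 1/100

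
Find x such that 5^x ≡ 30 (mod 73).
15

Baby-step giant-step with step n = ⌈√73⌉ = 9.
Baby steps 5^j mod 73 (j:value) for j=0..8: 0:1, 1:5, 2:25, 3:52, 4:41, 5:59, 6:3, 7:15, 8:2.
Giant-step multiplier: 5^(-9) ≡ 5^(72-9) = 5^63 ≡ 22 (mod 73).
Giant steps γ_i = 30·22^i mod 73: γ_0=30, γ_1=3 (in table at j=6).
x = i·n + j = 1·9 + 6 = 15.
Check: 5^15 ≡ 30 (mod 73).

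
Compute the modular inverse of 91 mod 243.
235

gcd(91, 243) = 1, so the inverse exists.
Extended Euclidean algorithm on (243, 91):
243 = 2 × 91 + 61  ⟹  61 = (1)·243 + (-2)·91
91 = 1 × 61 + 30  ⟹  30 = (-1)·243 + (3)·91
61 = 2 × 30 + 1  ⟹  1 = (3)·243 + (-8)·91
So (-8)·91 ≡ 1 (mod 243), i.e. 91^(-1) ≡ -8 ≡ 235 (mod 243).
Check: 91 × 235 = 21385 ≡ 1 (mod 243)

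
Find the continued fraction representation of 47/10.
[4; 1, 2, 3]

Euclidean algorithm steps:
47 = 4 × 10 + 7
10 = 1 × 7 + 3
7 = 2 × 3 + 1
3 = 3 × 1 + 0
Continued fraction: [4; 1, 2, 3]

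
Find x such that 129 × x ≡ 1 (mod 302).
199

gcd(129, 302) = 1, so the inverse exists.
Extended Euclidean algorithm on (302, 129):
302 = 2 × 129 + 44  ⟹  44 = (1)·302 + (-2)·129
129 = 2 × 44 + 41  ⟹  41 = (-2)·302 + (5)·129
44 = 1 × 41 + 3  ⟹  3 = (3)·302 + (-7)·129
41 = 13 × 3 + 2  ⟹  2 = (-41)·302 + (96)·129
3 = 1 × 2 + 1  ⟹  1 = (44)·302 + (-103)·129
So (-103)·129 ≡ 1 (mod 302), i.e. 129^(-1) ≡ -103 ≡ 199 (mod 302).
Check: 129 × 199 = 25671 ≡ 1 (mod 302)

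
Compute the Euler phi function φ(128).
64

128 = 2^7
φ(n) = n × ∏(1 - 1/p) for each prime p dividing n
φ(128) = 128 × (1 - 1/2) = 64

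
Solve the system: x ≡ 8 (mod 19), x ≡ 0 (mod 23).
46

Using Chinese Remainder Theorem:
M = 19 × 23 = 437
M1 = 23, M2 = 19
y1 = 23^(-1) mod 19 = 5
y2 = 19^(-1) mod 23 = 17
x = (8×23×5 + 0×19×17) mod 437 = 46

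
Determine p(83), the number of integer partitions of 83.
23338469

p(n) counts ways to write n as a sum of positive integers (order ignored).
Euler's pentagonal recurrence: p(k) = p(k-1) + p(k-2) - p(k-5) - p(k-7) + p(k-12) + p(k-15) - ... (offsets j(3j∓1)/2, signs ++--, p(0)=1, p(<0)=0).
DP table for k = 0..82: p(0)=1, p(1)=1, p(2)=2, p(3)=3, p(4)=5, p(5)=7, p(6)=11, p(7)=15, p(8)=22, p(9)=30, p(10)=42, p(11)=56, p(12)=77, p(13)=101, p(14)=135, p(15)=176, p(16)=231, p(17)=297, p(18)=385, p(19)=490, p(20)=627, p(21)=792, p(22)=1002, p(23)=1255, p(24)=1575, p(25)=1958, p(26)=2436, p(27)=3010, p(28)=3718, p(29)=4565, p(30)=5604, p(31)=6842, p(32)=8349, p(33)=10143, p(34)=12310, p(35)=14883, p(36)=17977, p(37)=21637, p(38)=26015, p(39)=31185, p(40)=37338, p(41)=44583, p(42)=53174, p(43)=63261, p(44)=75175, p(45)=89134, p(46)=105558, p(47)=124754, p(48)=147273, p(49)=173525, p(50)=204226, p(51)=239943, p(52)=281589, p(53)=329931, p(54)=386155, p(55)=451276, p(56)=526823, p(57)=614154, p(58)=715220, p(59)=831820, p(60)=966467, p(61)=1121505, p(62)=1300156, p(63)=1505499, p(64)=1741630, p(65)=2012558, p(66)=2323520, p(67)=2679689, p(68)=3087735, p(69)=3554345, p(70)=4087968, p(71)=4697205, p(72)=5392783, p(73)=6185689, p(74)=7089500, p(75)=8118264, p(76)=9289091, p(77)=10619863, p(78)=12132164, p(79)=13848650, p(80)=15796476, p(81)=18004327, p(82)=20506255.
Final step: p(83) = p(82) + p(81) - p(78) - p(76) + p(71) + p(68) - p(61) - p(57) + p(48) + p(43) - p(32) - p(26) + p(13) + p(6)
= 20506255 + 18004327 - 12132164 - 9289091 + 4697205 + 3087735 - 1121505 - 614154 + 147273 + 63261 - 8349 - 2436 + 101 + 11
= 23338469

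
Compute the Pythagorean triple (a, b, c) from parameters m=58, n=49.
(963, 5684, 5765)

Euclid's formula: a = m² - n², b = 2mn, c = m² + n²
m = 58, n = 49
a = 58² - 49² = 3364 - 2401 = 963
b = 2 × 58 × 49 = 5684
c = 58² + 49² = 3364 + 2401 = 5765
Verification: 963² + 5684² = 927369 + 32307856 = 33235225 = 5765² ✓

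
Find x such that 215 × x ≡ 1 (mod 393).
170

gcd(215, 393) = 1, so the inverse exists.
Extended Euclidean algorithm on (393, 215):
393 = 1 × 215 + 178  ⟹  178 = (1)·393 + (-1)·215
215 = 1 × 178 + 37  ⟹  37 = (-1)·393 + (2)·215
178 = 4 × 37 + 30  ⟹  30 = (5)·393 + (-9)·215
37 = 1 × 30 + 7  ⟹  7 = (-6)·393 + (11)·215
30 = 4 × 7 + 2  ⟹  2 = (29)·393 + (-53)·215
7 = 3 × 2 + 1  ⟹  1 = (-93)·393 + (170)·215
So (170)·215 ≡ 1 (mod 393), i.e. 215^(-1) ≡ 170 (mod 393).
Check: 215 × 170 = 36550 ≡ 1 (mod 393)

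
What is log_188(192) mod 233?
195

Baby-step giant-step with step n = ⌈√233⌉ = 16.
Baby steps 188^j mod 233 (j:value) for j=0..15: 0:1, 1:188, 2:161, 3:211, 4:58, 5:186, 6:18, 7:122, 8:102, 9:70, 10:112, 11:86, 12:91, 13:99, 14:205, 15:95.
Giant-step multiplier: 188^(-16) ≡ 188^(232-16) = 188^216 ≡ 23 (mod 233).
Giant steps γ_i = 192·23^i mod 233: γ_0=192, γ_1=222, γ_2=213, γ_3=6, γ_4=138, γ_5=145, γ_6=73, γ_7=48, γ_8=172, γ_9=228, γ_10=118, γ_11=151, γ_12=211 (in table at j=3).
x = i·n + j = 12·16 + 3 = 195.
Check: 188^195 ≡ 192 (mod 233).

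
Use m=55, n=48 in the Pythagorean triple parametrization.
(721, 5280, 5329)

Euclid's formula: a = m² - n², b = 2mn, c = m² + n²
m = 55, n = 48
a = 55² - 48² = 3025 - 2304 = 721
b = 2 × 55 × 48 = 5280
c = 55² + 48² = 3025 + 2304 = 5329
Verification: 721² + 5280² = 519841 + 27878400 = 28398241 = 5329² ✓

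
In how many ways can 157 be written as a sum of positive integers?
80630964769

p(n) counts ways to write n as a sum of positive integers (order ignored).
Euler's pentagonal recurrence: p(k) = p(k-1) + p(k-2) - p(k-5) - p(k-7) + p(k-12) + p(k-15) - ... (offsets j(3j∓1)/2, signs ++--, p(0)=1, p(<0)=0).
DP table for k = 0..156: p(0)=1, p(1)=1, p(2)=2, p(3)=3, p(4)=5, p(5)=7, p(6)=11, p(7)=15, p(8)=22, p(9)=30, p(10)=42, p(11)=56, p(12)=77, p(13)=101, p(14)=135, p(15)=176, p(16)=231, p(17)=297, p(18)=385, p(19)=490, p(20)=627, p(21)=792, p(22)=1002, p(23)=1255, p(24)=1575, p(25)=1958, p(26)=2436, p(27)=3010, p(28)=3718, p(29)=4565, p(30)=5604, p(31)=6842, p(32)=8349, p(33)=10143, p(34)=12310, p(35)=14883, p(36)=17977, p(37)=21637, p(38)=26015, p(39)=31185, p(40)=37338, p(41)=44583, p(42)=53174, p(43)=63261, p(44)=75175, p(45)=89134, p(46)=105558, p(47)=124754, p(48)=147273, p(49)=173525, p(50)=204226, p(51)=239943, p(52)=281589, p(53)=329931, p(54)=386155, p(55)=451276, p(56)=526823, p(57)=614154, p(58)=715220, p(59)=831820, p(60)=966467, p(61)=1121505, p(62)=1300156, p(63)=1505499, p(64)=1741630, p(65)=2012558, p(66)=2323520, p(67)=2679689, p(68)=3087735, p(69)=3554345, p(70)=4087968, p(71)=4697205, p(72)=5392783, p(73)=6185689, p(74)=7089500, p(75)=8118264, p(76)=9289091, p(77)=10619863, p(78)=12132164, p(79)=13848650, p(80)=15796476, p(81)=18004327, p(82)=20506255, p(83)=23338469, p(84)=26543660, p(85)=30167357, p(86)=34262962, p(87)=38887673, p(88)=44108109, p(89)=49995925, p(90)=56634173, p(91)=64112359, p(92)=72533807, p(93)=82010177, p(94)=92669720, p(95)=104651419, p(96)=118114304, p(97)=133230930, p(98)=150198136, p(99)=169229875, p(100)=190569292, p(101)=214481126, p(102)=241265379, p(103)=271248950, p(104)=304801365, p(105)=342325709, p(106)=384276336, p(107)=431149389, p(108)=483502844, p(109)=541946240, p(110)=607163746, p(111)=679903203, p(112)=761002156, p(113)=851376628, p(114)=952050665, p(115)=1064144451, p(116)=1188908248, p(117)=1327710076, p(118)=1482074143, p(119)=1653668665, p(120)=1844349560, p(121)=2056148051, p(122)=2291320912, p(123)=2552338241, p(124)=2841940500, p(125)=3163127352, p(126)=3519222692, p(127)=3913864295, p(128)=4351078600, p(129)=4835271870, p(130)=5371315400, p(131)=5964539504, p(132)=6620830889, p(133)=7346629512, p(134)=8149040695, p(135)=9035836076, p(136)=10015581680, p(137)=11097645016, p(138)=12292341831, p(139)=13610949895, p(140)=15065878135, p(141)=16670689208, p(142)=18440293320, p(143)=20390982757, p(144)=22540654445, p(145)=24908858009, p(146)=27517052599, p(147)=30388671978, p(148)=33549419497, p(149)=37027355200, p(150)=40853235313, p(151)=45060624582, p(152)=49686288421, p(153)=54770336324, p(154)=60356673280, p(155)=66493182097, p(156)=73232243759.
Final step: p(157) = p(156) + p(155) - p(152) - p(150) + p(145) + p(142) - p(135) - p(131) + p(122) + p(117) - p(106) - p(100) + p(87) + p(80) - p(65) - p(57) + p(40) + p(31) - p(12) - p(2)
= 73232243759 + 66493182097 - 49686288421 - 40853235313 + 24908858009 + 18440293320 - 9035836076 - 5964539504 + 2291320912 + 1327710076 - 384276336 - 190569292 + 38887673 + 15796476 - 2012558 - 614154 + 37338 + 6842 - 77 - 2
= 80630964769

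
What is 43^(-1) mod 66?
43

gcd(43, 66) = 1, so the inverse exists.
Extended Euclidean algorithm on (66, 43):
66 = 1 × 43 + 23  ⟹  23 = (1)·66 + (-1)·43
43 = 1 × 23 + 20  ⟹  20 = (-1)·66 + (2)·43
23 = 1 × 20 + 3  ⟹  3 = (2)·66 + (-3)·43
20 = 6 × 3 + 2  ⟹  2 = (-13)·66 + (20)·43
3 = 1 × 2 + 1  ⟹  1 = (15)·66 + (-23)·43
So (-23)·43 ≡ 1 (mod 66), i.e. 43^(-1) ≡ -23 ≡ 43 (mod 66).
Check: 43 × 43 = 1849 ≡ 1 (mod 66)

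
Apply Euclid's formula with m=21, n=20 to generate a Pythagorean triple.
(41, 840, 841)

Euclid's formula: a = m² - n², b = 2mn, c = m² + n²
m = 21, n = 20
a = 21² - 20² = 441 - 400 = 41
b = 2 × 21 × 20 = 840
c = 21² + 20² = 441 + 400 = 841
Verification: 41² + 840² = 1681 + 705600 = 707281 = 841² ✓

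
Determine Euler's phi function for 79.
78

79 = 79
φ(n) = n × ∏(1 - 1/p) for each prime p dividing n
φ(79) = 79 × (1 - 1/79) = 78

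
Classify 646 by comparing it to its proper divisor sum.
deficient

Proper divisors of 646: sum = 1 + 2 + 17 + 19 + 34 + 38 + 323 = 434
Since 434 < 646, 646 is deficient.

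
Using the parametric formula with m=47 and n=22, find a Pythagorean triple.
(1725, 2068, 2693)

Euclid's formula: a = m² - n², b = 2mn, c = m² + n²
m = 47, n = 22
a = 47² - 22² = 2209 - 484 = 1725
b = 2 × 47 × 22 = 2068
c = 47² + 22² = 2209 + 484 = 2693
Verification: 1725² + 2068² = 2975625 + 4276624 = 7252249 = 2693² ✓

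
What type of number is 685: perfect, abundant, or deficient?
deficient

Proper divisors of 685: sum = 1 + 5 + 137 = 143
Since 143 < 685, 685 is deficient.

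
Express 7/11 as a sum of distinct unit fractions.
1/2 + 1/8 + 1/88

Greedy algorithm:
7/11: ceiling(11/7) = 2, use 1/2
3/22: ceiling(22/3) = 8, use 1/8
1/88: ceiling(88/1) = 88, use 1/88
Result: 7/11 = 1/2 + 1/8 + 1/88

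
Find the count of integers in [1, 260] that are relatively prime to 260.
96

260 = 2^2 × 5 × 13
φ(n) = n × ∏(1 - 1/p) for each prime p dividing n
φ(260) = 260 × (1 - 1/2) × (1 - 1/5) × (1 - 1/13) = 96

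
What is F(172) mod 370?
179

Matrix identity: Q^n = [[F_(n+1), F_n], [F_n, F_(n-1)]] with Q = [[1,1],[1,0]].
n = 172 = 10101100₂. Square-and-multiply, entries mod 370:
Q^1 = [[1,1],[1,0]]
Q^2 = (Q^1)² = [[2,1],[1,1]]
Q^5 = (Q^2)²·Q = [[8,5],[5,3]]
Q^10 = (Q^5)² = [[89,55],[55,34]]
Q^21 = (Q^10)²·Q = [[321,216],[216,105]]
Q^43 = (Q^21)²·Q = [[103,217],[217,256]]
Q^86 = (Q^43)² = [[348,203],[203,145]]
Q^172 = (Q^86)² = [[253,179],[179,74]]
F_172 mod 370 = Q^172[0][1] = 179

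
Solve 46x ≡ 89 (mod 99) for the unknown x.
x ≡ 17 (mod 99)

gcd(46, 99) = 1, which divides 89, so solutions exist.
Find 46^(-1) mod 99 by the extended Euclidean algorithm:
99 = 2 × 46 + 7  ⟹  7 = (1)·99 + (-2)·46
46 = 6 × 7 + 4  ⟹  4 = (-6)·99 + (13)·46
7 = 1 × 4 + 3  ⟹  3 = (7)·99 + (-15)·46
4 = 1 × 3 + 1  ⟹  1 = (-13)·99 + (28)·46
So (28)·46 ≡ 1 (mod 99), i.e. 46^(-1) ≡ 28 (mod 99).
x ≡ 28 × 89 = 2492 ≡ 17 (mod 99).
Check: 46 × 17 = 782 ≡ 89 (mod 99).
Unique solution: x ≡ 17 (mod 99)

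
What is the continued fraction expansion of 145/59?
[2; 2, 5, 2, 2]

Euclidean algorithm steps:
145 = 2 × 59 + 27
59 = 2 × 27 + 5
27 = 5 × 5 + 2
5 = 2 × 2 + 1
2 = 2 × 1 + 0
Continued fraction: [2; 2, 5, 2, 2]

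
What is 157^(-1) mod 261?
133

gcd(157, 261) = 1, so the inverse exists.
Extended Euclidean algorithm on (261, 157):
261 = 1 × 157 + 104  ⟹  104 = (1)·261 + (-1)·157
157 = 1 × 104 + 53  ⟹  53 = (-1)·261 + (2)·157
104 = 1 × 53 + 51  ⟹  51 = (2)·261 + (-3)·157
53 = 1 × 51 + 2  ⟹  2 = (-3)·261 + (5)·157
51 = 25 × 2 + 1  ⟹  1 = (77)·261 + (-128)·157
So (-128)·157 ≡ 1 (mod 261), i.e. 157^(-1) ≡ -128 ≡ 133 (mod 261).
Check: 157 × 133 = 20881 ≡ 1 (mod 261)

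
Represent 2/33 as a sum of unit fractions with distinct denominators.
1/17 + 1/561

Greedy algorithm:
2/33: ceiling(33/2) = 17, use 1/17
1/561: ceiling(561/1) = 561, use 1/561
Result: 2/33 = 1/17 + 1/561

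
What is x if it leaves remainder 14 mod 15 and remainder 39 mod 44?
479

Using Chinese Remainder Theorem:
M = 15 × 44 = 660
M1 = 44, M2 = 15
y1 = 44^(-1) mod 15 = 14
y2 = 15^(-1) mod 44 = 3
x = (14×44×14 + 39×15×3) mod 660 = 479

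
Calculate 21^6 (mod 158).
87

Repeated squaring. Binary of 6 = 110.
21^1 ≡ 21 (mod 158); 21^2 ≡ 125 (mod 158); 21^4 ≡ 141 (mod 158)
21^6 = 21^2 × 21^4 ≡ 87 (mod 158)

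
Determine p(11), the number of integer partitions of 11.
56

p(n) counts ways to write n as a sum of positive integers (order ignored).
Euler's pentagonal recurrence: p(k) = p(k-1) + p(k-2) - p(k-5) - p(k-7) + p(k-12) + p(k-15) - ... (offsets j(3j∓1)/2, signs ++--, p(0)=1, p(<0)=0).
DP table for k = 0..10: p(0)=1, p(1)=1, p(2)=2, p(3)=3, p(4)=5, p(5)=7, p(6)=11, p(7)=15, p(8)=22, p(9)=30, p(10)=42.
Final step: p(11) = p(10) + p(9) - p(6) - p(4)
= 42 + 30 - 11 - 5
= 56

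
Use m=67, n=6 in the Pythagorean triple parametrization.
(4453, 804, 4525)

Euclid's formula: a = m² - n², b = 2mn, c = m² + n²
m = 67, n = 6
a = 67² - 6² = 4489 - 36 = 4453
b = 2 × 67 × 6 = 804
c = 67² + 6² = 4489 + 36 = 4525
Verification: 4453² + 804² = 19829209 + 646416 = 20475625 = 4525² ✓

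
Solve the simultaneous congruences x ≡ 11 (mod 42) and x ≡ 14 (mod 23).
221

Using Chinese Remainder Theorem:
M = 42 × 23 = 966
M1 = 23, M2 = 42
y1 = 23^(-1) mod 42 = 11
y2 = 42^(-1) mod 23 = 17
x = (11×23×11 + 14×42×17) mod 966 = 221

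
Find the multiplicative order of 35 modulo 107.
53

107 is prime, so ord(35) divides φ(107) = 106.
Divisors of 106: 1, 2, 53, 106.
Repeated squaring: 35^1 ≡ 35, 35^2 ≡ 48, 35^4 ≡ 57, 35^8 ≡ 39, 35^16 ≡ 23, 35^32 ≡ 101, 35^64 ≡ 36 (mod 107).
Test 35^d mod 107 for each divisor d in increasing order:
35^1 ≡ 35
35^2 ≡ 48
35^53 = 35^32·35^16·35^4·35^1 ≡ 1  ← first divisor giving 1
The order is 53.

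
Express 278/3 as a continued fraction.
[92; 1, 2]

Euclidean algorithm steps:
278 = 92 × 3 + 2
3 = 1 × 2 + 1
2 = 2 × 1 + 0
Continued fraction: [92; 1, 2]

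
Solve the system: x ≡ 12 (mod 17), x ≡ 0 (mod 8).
80

Using Chinese Remainder Theorem:
M = 17 × 8 = 136
M1 = 8, M2 = 17
y1 = 8^(-1) mod 17 = 15
y2 = 17^(-1) mod 8 = 1
x = (12×8×15 + 0×17×1) mod 136 = 80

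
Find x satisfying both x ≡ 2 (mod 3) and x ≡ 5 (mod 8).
5

Using Chinese Remainder Theorem:
M = 3 × 8 = 24
M1 = 8, M2 = 3
y1 = 8^(-1) mod 3 = 2
y2 = 3^(-1) mod 8 = 3
x = (2×8×2 + 5×3×3) mod 24 = 5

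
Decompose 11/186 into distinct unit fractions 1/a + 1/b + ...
1/17 + 1/3162

Greedy algorithm:
11/186: ceiling(186/11) = 17, use 1/17
1/3162: ceiling(3162/1) = 3162, use 1/3162
Result: 11/186 = 1/17 + 1/3162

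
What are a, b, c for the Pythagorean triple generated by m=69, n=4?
(4745, 552, 4777)

Euclid's formula: a = m² - n², b = 2mn, c = m² + n²
m = 69, n = 4
a = 69² - 4² = 4761 - 16 = 4745
b = 2 × 69 × 4 = 552
c = 69² + 4² = 4761 + 16 = 4777
Verification: 4745² + 552² = 22515025 + 304704 = 22819729 = 4777² ✓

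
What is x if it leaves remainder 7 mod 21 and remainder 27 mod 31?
616

Using Chinese Remainder Theorem:
M = 21 × 31 = 651
M1 = 31, M2 = 21
y1 = 31^(-1) mod 21 = 19
y2 = 21^(-1) mod 31 = 3
x = (7×31×19 + 27×21×3) mod 651 = 616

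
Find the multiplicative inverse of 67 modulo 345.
103

gcd(67, 345) = 1, so the inverse exists.
Extended Euclidean algorithm on (345, 67):
345 = 5 × 67 + 10  ⟹  10 = (1)·345 + (-5)·67
67 = 6 × 10 + 7  ⟹  7 = (-6)·345 + (31)·67
10 = 1 × 7 + 3  ⟹  3 = (7)·345 + (-36)·67
7 = 2 × 3 + 1  ⟹  1 = (-20)·345 + (103)·67
So (103)·67 ≡ 1 (mod 345), i.e. 67^(-1) ≡ 103 (mod 345).
Check: 67 × 103 = 6901 ≡ 1 (mod 345)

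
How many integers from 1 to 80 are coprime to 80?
32

80 = 2^4 × 5
φ(n) = n × ∏(1 - 1/p) for each prime p dividing n
φ(80) = 80 × (1 - 1/2) × (1 - 1/5) = 32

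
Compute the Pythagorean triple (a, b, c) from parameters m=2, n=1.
(3, 4, 5)

Euclid's formula: a = m² - n², b = 2mn, c = m² + n²
m = 2, n = 1
a = 2² - 1² = 4 - 1 = 3
b = 2 × 2 × 1 = 4
c = 2² + 1² = 4 + 1 = 5
Verification: 3² + 4² = 9 + 16 = 25 = 5² ✓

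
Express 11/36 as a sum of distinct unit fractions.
1/4 + 1/18

Greedy algorithm:
11/36: ceiling(36/11) = 4, use 1/4
1/18: ceiling(18/1) = 18, use 1/18
Result: 11/36 = 1/4 + 1/18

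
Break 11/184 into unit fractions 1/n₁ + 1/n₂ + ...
1/17 + 1/1043 + 1/3262504

Greedy algorithm:
11/184: ceiling(184/11) = 17, use 1/17
3/3128: ceiling(3128/3) = 1043, use 1/1043
1/3262504: ceiling(3262504/1) = 3262504, use 1/3262504
Result: 11/184 = 1/17 + 1/1043 + 1/3262504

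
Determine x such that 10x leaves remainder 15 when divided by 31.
x ≡ 17 (mod 31)

gcd(10, 31) = 1, which divides 15, so solutions exist.
Find 10^(-1) mod 31 by the extended Euclidean algorithm:
31 = 3 × 10 + 1  ⟹  1 = (1)·31 + (-3)·10
So (-3)·10 ≡ 1 (mod 31), i.e. 10^(-1) ≡ -3 ≡ 28 (mod 31).
x ≡ 28 × 15 = 420 ≡ 17 (mod 31).
Check: 10 × 17 = 170 ≡ 15 (mod 31).
Unique solution: x ≡ 17 (mod 31)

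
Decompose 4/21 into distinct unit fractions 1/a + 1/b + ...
1/6 + 1/42

Greedy algorithm:
4/21: ceiling(21/4) = 6, use 1/6
1/42: ceiling(42/1) = 42, use 1/42
Result: 4/21 = 1/6 + 1/42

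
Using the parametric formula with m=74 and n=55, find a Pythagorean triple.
(2451, 8140, 8501)

Euclid's formula: a = m² - n², b = 2mn, c = m² + n²
m = 74, n = 55
a = 74² - 55² = 5476 - 3025 = 2451
b = 2 × 74 × 55 = 8140
c = 74² + 55² = 5476 + 3025 = 8501
Verification: 2451² + 8140² = 6007401 + 66259600 = 72267001 = 8501² ✓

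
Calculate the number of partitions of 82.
20506255

p(n) counts ways to write n as a sum of positive integers (order ignored).
Euler's pentagonal recurrence: p(k) = p(k-1) + p(k-2) - p(k-5) - p(k-7) + p(k-12) + p(k-15) - ... (offsets j(3j∓1)/2, signs ++--, p(0)=1, p(<0)=0).
DP table for k = 0..81: p(0)=1, p(1)=1, p(2)=2, p(3)=3, p(4)=5, p(5)=7, p(6)=11, p(7)=15, p(8)=22, p(9)=30, p(10)=42, p(11)=56, p(12)=77, p(13)=101, p(14)=135, p(15)=176, p(16)=231, p(17)=297, p(18)=385, p(19)=490, p(20)=627, p(21)=792, p(22)=1002, p(23)=1255, p(24)=1575, p(25)=1958, p(26)=2436, p(27)=3010, p(28)=3718, p(29)=4565, p(30)=5604, p(31)=6842, p(32)=8349, p(33)=10143, p(34)=12310, p(35)=14883, p(36)=17977, p(37)=21637, p(38)=26015, p(39)=31185, p(40)=37338, p(41)=44583, p(42)=53174, p(43)=63261, p(44)=75175, p(45)=89134, p(46)=105558, p(47)=124754, p(48)=147273, p(49)=173525, p(50)=204226, p(51)=239943, p(52)=281589, p(53)=329931, p(54)=386155, p(55)=451276, p(56)=526823, p(57)=614154, p(58)=715220, p(59)=831820, p(60)=966467, p(61)=1121505, p(62)=1300156, p(63)=1505499, p(64)=1741630, p(65)=2012558, p(66)=2323520, p(67)=2679689, p(68)=3087735, p(69)=3554345, p(70)=4087968, p(71)=4697205, p(72)=5392783, p(73)=6185689, p(74)=7089500, p(75)=8118264, p(76)=9289091, p(77)=10619863, p(78)=12132164, p(79)=13848650, p(80)=15796476, p(81)=18004327.
Final step: p(82) = p(81) + p(80) - p(77) - p(75) + p(70) + p(67) - p(60) - p(56) + p(47) + p(42) - p(31) - p(25) + p(12) + p(5)
= 18004327 + 15796476 - 10619863 - 8118264 + 4087968 + 2679689 - 966467 - 526823 + 124754 + 53174 - 6842 - 1958 + 77 + 7
= 20506255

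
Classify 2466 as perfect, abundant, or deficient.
abundant

Proper divisors of 2466: sum = 1 + 2 + 3 + 6 + 9 + 18 + 137 + 274 + 411 + 822 + 1233 = 2916
Since 2916 > 2466, 2466 is abundant.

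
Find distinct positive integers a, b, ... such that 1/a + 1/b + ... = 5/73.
1/15 + 1/548 + 1/600060

Greedy algorithm:
5/73: ceiling(73/5) = 15, use 1/15
2/1095: ceiling(1095/2) = 548, use 1/548
1/600060: ceiling(600060/1) = 600060, use 1/600060
Result: 5/73 = 1/15 + 1/548 + 1/600060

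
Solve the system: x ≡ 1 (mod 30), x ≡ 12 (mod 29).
331

Using Chinese Remainder Theorem:
M = 30 × 29 = 870
M1 = 29, M2 = 30
y1 = 29^(-1) mod 30 = 29
y2 = 30^(-1) mod 29 = 1
x = (1×29×29 + 12×30×1) mod 870 = 331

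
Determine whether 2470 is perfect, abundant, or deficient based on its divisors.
abundant

Proper divisors of 2470: sum = 1 + 2 + 5 + 10 + 13 + 19 + 26 + 38 + 65 + 95 + 130 + 190 + 247 + 494 + 1235 = 2570
Since 2570 > 2470, 2470 is abundant.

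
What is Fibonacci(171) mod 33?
23

Matrix identity: Q^n = [[F_(n+1), F_n], [F_n, F_(n-1)]] with Q = [[1,1],[1,0]].
n = 171 = 10101011₂. Square-and-multiply, entries mod 33:
Q^1 = [[1,1],[1,0]]
Q^2 = (Q^1)² = [[2,1],[1,1]]
Q^5 = (Q^2)²·Q = [[8,5],[5,3]]
Q^10 = (Q^5)² = [[23,22],[22,1]]
Q^21 = (Q^10)²·Q = [[23,23],[23,0]]
Q^42 = (Q^21)² = [[2,1],[1,1]]
Q^85 = (Q^42)²·Q = [[8,5],[5,3]]
Q^171 = (Q^85)²·Q = [[12,23],[23,22]]
F_171 mod 33 = Q^171[0][1] = 23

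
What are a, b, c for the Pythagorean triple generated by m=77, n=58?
(2565, 8932, 9293)

Euclid's formula: a = m² - n², b = 2mn, c = m² + n²
m = 77, n = 58
a = 77² - 58² = 5929 - 3364 = 2565
b = 2 × 77 × 58 = 8932
c = 77² + 58² = 5929 + 3364 = 9293
Verification: 2565² + 8932² = 6579225 + 79780624 = 86359849 = 9293² ✓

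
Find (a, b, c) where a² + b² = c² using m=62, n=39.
(2323, 4836, 5365)

Euclid's formula: a = m² - n², b = 2mn, c = m² + n²
m = 62, n = 39
a = 62² - 39² = 3844 - 1521 = 2323
b = 2 × 62 × 39 = 4836
c = 62² + 39² = 3844 + 1521 = 5365
Verification: 2323² + 4836² = 5396329 + 23386896 = 28783225 = 5365² ✓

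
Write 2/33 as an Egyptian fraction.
1/17 + 1/561

Greedy algorithm:
2/33: ceiling(33/2) = 17, use 1/17
1/561: ceiling(561/1) = 561, use 1/561
Result: 2/33 = 1/17 + 1/561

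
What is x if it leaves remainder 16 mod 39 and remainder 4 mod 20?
484

Using Chinese Remainder Theorem:
M = 39 × 20 = 780
M1 = 20, M2 = 39
y1 = 20^(-1) mod 39 = 2
y2 = 39^(-1) mod 20 = 19
x = (16×20×2 + 4×39×19) mod 780 = 484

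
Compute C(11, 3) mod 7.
4

Using Lucas' theorem:
Write n=11 and k=3 in base 7:
n in base 7: [1, 4]
k in base 7: [0, 3]
C(11,3) mod 7 = ∏ C(n_i, k_i) mod 7
Digit binomials (mod 7): C(1,0) = 1; C(4,3) = 4
Product: 1 × 4 = 4 ≡ 4 (mod 7)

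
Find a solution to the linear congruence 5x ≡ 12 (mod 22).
x ≡ 20 (mod 22)

gcd(5, 22) = 1, which divides 12, so solutions exist.
Find 5^(-1) mod 22 by the extended Euclidean algorithm:
22 = 4 × 5 + 2  ⟹  2 = (1)·22 + (-4)·5
5 = 2 × 2 + 1  ⟹  1 = (-2)·22 + (9)·5
So (9)·5 ≡ 1 (mod 22), i.e. 5^(-1) ≡ 9 (mod 22).
x ≡ 9 × 12 = 108 ≡ 20 (mod 22).
Check: 5 × 20 = 100 ≡ 12 (mod 22).
Unique solution: x ≡ 20 (mod 22)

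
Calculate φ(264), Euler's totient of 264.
80

264 = 2^3 × 3 × 11
φ(n) = n × ∏(1 - 1/p) for each prime p dividing n
φ(264) = 264 × (1 - 1/2) × (1 - 1/3) × (1 - 1/11) = 80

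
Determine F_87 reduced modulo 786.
634

Matrix identity: Q^n = [[F_(n+1), F_n], [F_n, F_(n-1)]] with Q = [[1,1],[1,0]].
n = 87 = 1010111₂. Square-and-multiply, entries mod 786:
Q^1 = [[1,1],[1,0]]
Q^2 = (Q^1)² = [[2,1],[1,1]]
Q^5 = (Q^2)²·Q = [[8,5],[5,3]]
Q^10 = (Q^5)² = [[89,55],[55,34]]
Q^21 = (Q^10)²·Q = [[419,728],[728,477]]
Q^43 = (Q^21)²·Q = [[411,503],[503,694]]
Q^87 = (Q^43)²·Q = [[747,634],[634,113]]
F_87 mod 786 = Q^87[0][1] = 634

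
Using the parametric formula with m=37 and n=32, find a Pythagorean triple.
(345, 2368, 2393)

Euclid's formula: a = m² - n², b = 2mn, c = m² + n²
m = 37, n = 32
a = 37² - 32² = 1369 - 1024 = 345
b = 2 × 37 × 32 = 2368
c = 37² + 32² = 1369 + 1024 = 2393
Verification: 345² + 2368² = 119025 + 5607424 = 5726449 = 2393² ✓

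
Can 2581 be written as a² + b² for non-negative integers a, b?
9² + 50² (a=9, b=50)

Factorization: 2581 = 29 × 89
By Fermat: n is sum of two squares iff every prime p ≡ 3 (mod 4) appears to even power.
All primes ≡ 3 (mod 4) appear to even power.
Search a = 0, 1, 2, … for 2581 - a² a perfect square: first hit at a = 9: 2581 - 81 = 2500 = 50².
2581 = 9² + 50² = 81 + 2500 ✓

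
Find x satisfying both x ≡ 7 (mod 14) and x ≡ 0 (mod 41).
287

Using Chinese Remainder Theorem:
M = 14 × 41 = 574
M1 = 41, M2 = 14
y1 = 41^(-1) mod 14 = 13
y2 = 14^(-1) mod 41 = 3
x = (7×41×13 + 0×14×3) mod 574 = 287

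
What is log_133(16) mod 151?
40

Baby-step giant-step with step n = ⌈√151⌉ = 13.
Baby steps 133^j mod 151 (j:value) for j=0..12: 0:1, 1:133, 2:22, 3:57, 4:31, 5:46, 6:78, 7:106, 8:55, 9:67, 10:2, 11:115, 12:44.
Giant-step multiplier: 133^(-13) ≡ 133^(150-13) = 133^137 ≡ 102 (mod 151).
Giant steps γ_i = 16·102^i mod 151: γ_0=16, γ_1=122, γ_2=62, γ_3=133 (in table at j=1).
x = i·n + j = 3·13 + 1 = 40.
Check: 133^40 ≡ 16 (mod 151).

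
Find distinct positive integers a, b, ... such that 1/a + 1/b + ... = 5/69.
1/14 + 1/966

Greedy algorithm:
5/69: ceiling(69/5) = 14, use 1/14
1/966: ceiling(966/1) = 966, use 1/966
Result: 5/69 = 1/14 + 1/966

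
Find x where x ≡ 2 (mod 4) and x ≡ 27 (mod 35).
62

Using Chinese Remainder Theorem:
M = 4 × 35 = 140
M1 = 35, M2 = 4
y1 = 35^(-1) mod 4 = 3
y2 = 4^(-1) mod 35 = 9
x = (2×35×3 + 27×4×9) mod 140 = 62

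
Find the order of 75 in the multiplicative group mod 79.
78

79 is prime, so ord(75) divides φ(79) = 78.
Divisors of 78: 1, 2, 3, 6, 13, 26, 39, 78.
Repeated squaring: 75^1 ≡ 75, 75^2 ≡ 16, 75^4 ≡ 19, 75^8 ≡ 45, 75^16 ≡ 50, 75^32 ≡ 51, 75^64 ≡ 73 (mod 79).
Test 75^d mod 79 for each divisor d in increasing order:
75^1 ≡ 75
75^2 ≡ 16
75^3 = 75^2·75^1 ≡ 15
75^6 = 75^4·75^2 ≡ 67
75^13 = 75^8·75^4·75^1 ≡ 56
75^26 = 75^16·75^8·75^2 ≡ 55
75^39 = 75^32·75^4·75^2·75^1 ≡ 78
75^78 = 75^64·75^8·75^4·75^2 ≡ 1  ← first divisor giving 1
The order is 78.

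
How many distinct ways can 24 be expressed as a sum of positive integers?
1575

p(n) counts ways to write n as a sum of positive integers (order ignored).
Euler's pentagonal recurrence: p(k) = p(k-1) + p(k-2) - p(k-5) - p(k-7) + p(k-12) + p(k-15) - ... (offsets j(3j∓1)/2, signs ++--, p(0)=1, p(<0)=0).
DP table for k = 0..23: p(0)=1, p(1)=1, p(2)=2, p(3)=3, p(4)=5, p(5)=7, p(6)=11, p(7)=15, p(8)=22, p(9)=30, p(10)=42, p(11)=56, p(12)=77, p(13)=101, p(14)=135, p(15)=176, p(16)=231, p(17)=297, p(18)=385, p(19)=490, p(20)=627, p(21)=792, p(22)=1002, p(23)=1255.
Final step: p(24) = p(23) + p(22) - p(19) - p(17) + p(12) + p(9) - p(2)
= 1255 + 1002 - 490 - 297 + 77 + 30 - 2
= 1575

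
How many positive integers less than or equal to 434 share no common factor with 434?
180

434 = 2 × 7 × 31
φ(n) = n × ∏(1 - 1/p) for each prime p dividing n
φ(434) = 434 × (1 - 1/2) × (1 - 1/7) × (1 - 1/31) = 180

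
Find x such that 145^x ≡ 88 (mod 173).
18

Baby-step giant-step with step n = ⌈√173⌉ = 14.
Baby steps 145^j mod 173 (j:value) for j=0..13: 0:1, 1:145, 2:92, 3:19, 4:160, 5:18, 6:15, 7:99, 8:169, 9:112, 10:151, 11:97, 12:52, 13:101.
Giant-step multiplier: 145^(-14) ≡ 145^(172-14) = 145^158 ≡ 49 (mod 173).
Giant steps γ_i = 88·49^i mod 173: γ_0=88, γ_1=160 (in table at j=4).
x = i·n + j = 1·14 + 4 = 18.
Check: 145^18 ≡ 88 (mod 173).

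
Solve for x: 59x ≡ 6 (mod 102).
x ≡ 90 (mod 102)

gcd(59, 102) = 1, which divides 6, so solutions exist.
Find 59^(-1) mod 102 by the extended Euclidean algorithm:
102 = 1 × 59 + 43  ⟹  43 = (1)·102 + (-1)·59
59 = 1 × 43 + 16  ⟹  16 = (-1)·102 + (2)·59
43 = 2 × 16 + 11  ⟹  11 = (3)·102 + (-5)·59
16 = 1 × 11 + 5  ⟹  5 = (-4)·102 + (7)·59
11 = 2 × 5 + 1  ⟹  1 = (11)·102 + (-19)·59
So (-19)·59 ≡ 1 (mod 102), i.e. 59^(-1) ≡ -19 ≡ 83 (mod 102).
x ≡ 83 × 6 = 498 ≡ 90 (mod 102).
Check: 59 × 90 = 5310 ≡ 6 (mod 102).
Unique solution: x ≡ 90 (mod 102)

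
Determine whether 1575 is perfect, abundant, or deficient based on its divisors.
abundant

Proper divisors of 1575: sum = 1 + 3 + 5 + 7 + 9 + 15 + 21 + 25 + ... + 175 + 225 + 315 + 525 (17 divisors) = 1649
Since 1649 > 1575, 1575 is abundant.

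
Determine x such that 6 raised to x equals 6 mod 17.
1

Baby-step giant-step with step n = ⌈√17⌉ = 5.
Baby steps 6^j mod 17 (j:value) for j=0..4: 0:1, 1:6, 2:2, 3:12, 4:4.
h = 6 is already in the table at j=1, so x = 1.
Check: 6^1 ≡ 6 (mod 17).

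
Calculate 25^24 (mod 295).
15

Repeated squaring. Binary of 24 = 11000.
25^1 ≡ 25 (mod 295); 25^2 ≡ 35 (mod 295); 25^4 ≡ 45 (mod 295); 25^8 ≡ 255 (mod 295); 25^16 ≡ 125 (mod 295)
25^24 = 25^8 × 25^16 ≡ 15 (mod 295)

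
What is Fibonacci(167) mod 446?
407

Matrix identity: Q^n = [[F_(n+1), F_n], [F_n, F_(n-1)]] with Q = [[1,1],[1,0]].
n = 167 = 10100111₂. Square-and-multiply, entries mod 446:
Q^1 = [[1,1],[1,0]]
Q^2 = (Q^1)² = [[2,1],[1,1]]
Q^5 = (Q^2)²·Q = [[8,5],[5,3]]
Q^10 = (Q^5)² = [[89,55],[55,34]]
Q^20 = (Q^10)² = [[242,75],[75,167]]
Q^41 = (Q^20)²·Q = [[312,411],[411,347]]
Q^83 = (Q^41)²·Q = [[130,3],[3,127]]
Q^167 = (Q^83)²·Q = [[286,407],[407,325]]
F_167 mod 446 = Q^167[0][1] = 407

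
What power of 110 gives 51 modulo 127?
69

Baby-step giant-step with step n = ⌈√127⌉ = 12.
Baby steps 110^j mod 127 (j:value) for j=0..11: 0:1, 1:110, 2:35, 3:40, 4:82, 5:3, 6:76, 7:105, 8:120, 9:119, 10:9, 11:101.
Giant-step multiplier: 110^(-12) ≡ 110^(126-12) = 110^114 ≡ 25 (mod 127).
Giant steps γ_i = 51·25^i mod 127: γ_0=51, γ_1=5, γ_2=125, γ_3=77, γ_4=20, γ_5=119 (in table at j=9).
x = i·n + j = 5·12 + 9 = 69.
Check: 110^69 ≡ 51 (mod 127).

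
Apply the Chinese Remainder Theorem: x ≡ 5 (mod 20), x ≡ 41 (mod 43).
385

Using Chinese Remainder Theorem:
M = 20 × 43 = 860
M1 = 43, M2 = 20
y1 = 43^(-1) mod 20 = 7
y2 = 20^(-1) mod 43 = 28
x = (5×43×7 + 41×20×28) mod 860 = 385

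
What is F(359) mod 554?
341

Matrix identity: Q^n = [[F_(n+1), F_n], [F_n, F_(n-1)]] with Q = [[1,1],[1,0]].
n = 359 = 101100111₂. Square-and-multiply, entries mod 554:
Q^1 = [[1,1],[1,0]]
Q^2 = (Q^1)² = [[2,1],[1,1]]
Q^5 = (Q^2)²·Q = [[8,5],[5,3]]
Q^11 = (Q^5)²·Q = [[144,89],[89,55]]
Q^22 = (Q^11)² = [[403,537],[537,420]]
Q^44 = (Q^22)² = [[376,413],[413,517]]
Q^89 = (Q^44)²·Q = [[442,43],[43,399]]
Q^179 = (Q^89)²·Q = [[142,543],[543,153]]
Q^359 = (Q^179)²·Q = [[420,341],[341,79]]
F_359 mod 554 = Q^359[0][1] = 341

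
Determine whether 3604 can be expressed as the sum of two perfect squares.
2² + 60² (a=2, b=60)

Factorization: 3604 = 2^2 × 17 × 53
By Fermat: n is sum of two squares iff every prime p ≡ 3 (mod 4) appears to even power.
All primes ≡ 3 (mod 4) appear to even power.
Search a = 0, 1, 2, … for 3604 - a² a perfect square: first hit at a = 2: 3604 - 4 = 3600 = 60².
3604 = 2² + 60² = 4 + 3600 ✓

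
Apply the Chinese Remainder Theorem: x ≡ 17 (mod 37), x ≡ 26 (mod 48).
794

Using Chinese Remainder Theorem:
M = 37 × 48 = 1776
M1 = 48, M2 = 37
y1 = 48^(-1) mod 37 = 27
y2 = 37^(-1) mod 48 = 13
x = (17×48×27 + 26×37×13) mod 1776 = 794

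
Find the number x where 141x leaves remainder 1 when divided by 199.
24

gcd(141, 199) = 1, so the inverse exists.
Extended Euclidean algorithm on (199, 141):
199 = 1 × 141 + 58  ⟹  58 = (1)·199 + (-1)·141
141 = 2 × 58 + 25  ⟹  25 = (-2)·199 + (3)·141
58 = 2 × 25 + 8  ⟹  8 = (5)·199 + (-7)·141
25 = 3 × 8 + 1  ⟹  1 = (-17)·199 + (24)·141
So (24)·141 ≡ 1 (mod 199), i.e. 141^(-1) ≡ 24 (mod 199).
Check: 141 × 24 = 3384 ≡ 1 (mod 199)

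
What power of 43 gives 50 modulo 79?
44

Baby-step giant-step with step n = ⌈√79⌉ = 9.
Baby steps 43^j mod 79 (j:value) for j=0..8: 0:1, 1:43, 2:32, 3:33, 4:76, 5:29, 6:62, 7:59, 8:9.
Giant-step multiplier: 43^(-9) ≡ 43^(78-9) = 43^69 ≡ 69 (mod 79).
Giant steps γ_i = 50·69^i mod 79: γ_0=50, γ_1=53, γ_2=23, γ_3=7, γ_4=9 (in table at j=8).
x = i·n + j = 4·9 + 8 = 44.
Check: 43^44 ≡ 50 (mod 79).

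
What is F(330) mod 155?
0

Matrix identity: Q^n = [[F_(n+1), F_n], [F_n, F_(n-1)]] with Q = [[1,1],[1,0]].
n = 330 = 101001010₂. Square-and-multiply, entries mod 155:
Q^1 = [[1,1],[1,0]]
Q^2 = (Q^1)² = [[2,1],[1,1]]
Q^5 = (Q^2)²·Q = [[8,5],[5,3]]
Q^10 = (Q^5)² = [[89,55],[55,34]]
Q^20 = (Q^10)² = [[96,100],[100,151]]
Q^41 = (Q^20)²·Q = [[51,151],[151,55]]
Q^82 = (Q^41)² = [[137,41],[41,96]]
Q^165 = (Q^82)²·Q = [[88,145],[145,98]]
Q^330 = (Q^165)² = [[94,0],[0,94]]
F_330 mod 155 = Q^330[0][1] = 0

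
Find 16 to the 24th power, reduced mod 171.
64

Repeated squaring. Binary of 24 = 11000.
16^1 ≡ 16 (mod 171); 16^2 ≡ 85 (mod 171); 16^4 ≡ 43 (mod 171); 16^8 ≡ 139 (mod 171); 16^16 ≡ 169 (mod 171)
16^24 = 16^8 × 16^16 ≡ 64 (mod 171)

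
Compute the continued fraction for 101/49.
[2; 16, 3]

Euclidean algorithm steps:
101 = 2 × 49 + 3
49 = 16 × 3 + 1
3 = 3 × 1 + 0
Continued fraction: [2; 16, 3]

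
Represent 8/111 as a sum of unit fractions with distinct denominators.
1/14 + 1/1554

Greedy algorithm:
8/111: ceiling(111/8) = 14, use 1/14
1/1554: ceiling(1554/1) = 1554, use 1/1554
Result: 8/111 = 1/14 + 1/1554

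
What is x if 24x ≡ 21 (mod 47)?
x ≡ 42 (mod 47)

gcd(24, 47) = 1, which divides 21, so solutions exist.
Find 24^(-1) mod 47 by the extended Euclidean algorithm:
47 = 1 × 24 + 23  ⟹  23 = (1)·47 + (-1)·24
24 = 1 × 23 + 1  ⟹  1 = (-1)·47 + (2)·24
So (2)·24 ≡ 1 (mod 47), i.e. 24^(-1) ≡ 2 (mod 47).
x ≡ 2 × 21 = 42 ≡ 42 (mod 47).
Check: 24 × 42 = 1008 ≡ 21 (mod 47).
Unique solution: x ≡ 42 (mod 47)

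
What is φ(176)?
80

176 = 2^4 × 11
φ(n) = n × ∏(1 - 1/p) for each prime p dividing n
φ(176) = 176 × (1 - 1/2) × (1 - 1/11) = 80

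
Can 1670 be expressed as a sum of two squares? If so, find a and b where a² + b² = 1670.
Not possible

Factorization: 1670 = 2 × 5 × 167
By Fermat: n is sum of two squares iff every prime p ≡ 3 (mod 4) appears to even power.
Prime(s) ≡ 3 (mod 4) with odd exponent: [(167, 1)]
Therefore 1670 cannot be expressed as a² + b².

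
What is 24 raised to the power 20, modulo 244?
184

Repeated squaring. Binary of 20 = 10100.
24^1 ≡ 24 (mod 244); 24^2 ≡ 88 (mod 244); 24^4 ≡ 180 (mod 244); 24^8 ≡ 192 (mod 244); 24^16 ≡ 20 (mod 244)
24^20 = 24^4 × 24^16 ≡ 184 (mod 244)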